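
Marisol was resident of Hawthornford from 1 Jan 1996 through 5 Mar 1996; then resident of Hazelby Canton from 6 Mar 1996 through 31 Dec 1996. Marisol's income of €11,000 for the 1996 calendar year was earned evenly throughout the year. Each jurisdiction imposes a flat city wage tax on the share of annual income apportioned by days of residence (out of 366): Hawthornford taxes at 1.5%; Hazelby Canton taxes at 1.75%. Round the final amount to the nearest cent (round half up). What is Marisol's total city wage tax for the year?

Hawthornford, 1 Jan – 5 Mar 1996: 65 days → €11,000 × 1.5% × 65/366 = €29.3033
Hazelby Canton, 6 Mar – 31 Dec 1996: 301 days → €11,000 × 1.75% × 301/366 = €158.3128
Total = €187.6161

€187.62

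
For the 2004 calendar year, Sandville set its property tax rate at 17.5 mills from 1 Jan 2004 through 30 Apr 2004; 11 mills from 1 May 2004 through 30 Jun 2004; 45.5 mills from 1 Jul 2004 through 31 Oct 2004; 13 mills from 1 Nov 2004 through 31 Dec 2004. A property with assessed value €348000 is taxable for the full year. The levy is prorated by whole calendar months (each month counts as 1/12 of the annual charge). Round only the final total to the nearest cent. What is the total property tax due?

€8700.00

1 Jan – 30 Apr 2004: 4 months at 17.5 mills → €348000 × 1.75% × 4/12 = €2030.0000
1 May – 30 Jun 2004: 2 months at 11 mills → €348000 × 1.1% × 2/12 = €638.0000
1 Jul – 31 Oct 2004: 4 months at 45.5 mills → €348000 × 4.55% × 4/12 = €5278.0000
1 Nov – 31 Dec 2004: 2 months at 13 mills → €348000 × 1.3% × 2/12 = €754.0000
Total = €8700.0000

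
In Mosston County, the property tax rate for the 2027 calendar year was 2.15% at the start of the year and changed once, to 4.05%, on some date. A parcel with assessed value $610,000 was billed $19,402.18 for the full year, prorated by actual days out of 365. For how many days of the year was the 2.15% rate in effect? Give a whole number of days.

Let d = days at the first rate; then 365 − d days at the second rate.
$610,000 × [2.15%·d + 4.05%·(365−d)] / 365 = $19,402.18
Solving gives d = 167, so the new rate took effect on June 17, 2027.

167 days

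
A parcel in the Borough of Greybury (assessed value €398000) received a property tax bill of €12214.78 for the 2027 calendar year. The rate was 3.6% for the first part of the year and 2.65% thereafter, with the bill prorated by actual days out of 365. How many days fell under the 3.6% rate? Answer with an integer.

Let d = days at the first rate; then 365 − d days at the second rate.
€398000 × [3.6%·d + 2.65%·(365−d)] / 365 = €12214.78
Solving gives d = 161, so the new rate took effect on 11 June 2027.

161 days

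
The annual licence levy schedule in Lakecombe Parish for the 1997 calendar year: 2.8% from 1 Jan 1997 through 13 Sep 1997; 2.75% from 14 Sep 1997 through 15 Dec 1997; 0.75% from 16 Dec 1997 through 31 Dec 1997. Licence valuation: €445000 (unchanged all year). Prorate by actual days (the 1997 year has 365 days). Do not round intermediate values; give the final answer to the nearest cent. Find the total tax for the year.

1 Jan – 13 Sep 1997: 256 days at 2.8% → €445000 × 2.8% × 256/365 = €8739.0685
14 Sep – 15 Dec 1997: 93 days at 2.75% → €445000 × 2.75% × 93/365 = €3118.0479
16 Dec – 31 Dec 1997: 16 days at 0.75% → €445000 × 0.75% × 16/365 = €146.3014
Total = €12003.4178

€12003.42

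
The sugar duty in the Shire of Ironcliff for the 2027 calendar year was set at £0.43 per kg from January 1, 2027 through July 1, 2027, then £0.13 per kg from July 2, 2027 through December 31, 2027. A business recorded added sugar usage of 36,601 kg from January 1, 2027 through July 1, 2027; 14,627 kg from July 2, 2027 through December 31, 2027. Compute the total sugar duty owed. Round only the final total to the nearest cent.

January 1 – July 1, 2027: 36,601 kg at £0.43/kg → £15,738.43
July 2 – December 31, 2027: 14,627 kg at £0.13/kg → £1,901.51

£17,639.94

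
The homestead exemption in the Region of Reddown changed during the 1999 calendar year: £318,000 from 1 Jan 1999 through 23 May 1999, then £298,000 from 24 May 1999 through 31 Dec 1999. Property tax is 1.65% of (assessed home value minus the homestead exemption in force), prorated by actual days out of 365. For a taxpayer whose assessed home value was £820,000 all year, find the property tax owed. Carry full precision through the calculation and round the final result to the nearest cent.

£8,483.71

1 Jan – 23 May 1999: 143 days, exemption £318,000 → (£820,000 − £318,000) × 1.65% × 143/365 = £3,245.1205
24 May – 31 Dec 1999: 222 days, exemption £298,000 → (£820,000 − £298,000) × 1.65% × 222/365 = £5,238.5918
Total = £8,483.7123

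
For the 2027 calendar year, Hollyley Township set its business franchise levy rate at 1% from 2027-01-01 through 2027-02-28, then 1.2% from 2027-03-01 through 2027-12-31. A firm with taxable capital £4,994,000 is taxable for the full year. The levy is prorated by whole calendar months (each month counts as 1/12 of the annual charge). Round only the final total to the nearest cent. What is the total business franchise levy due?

£58,263.33

2027-01-01 to 2027-02-28: 2 months at 1% → £4,994,000 × 1% × 2/12 = £8,323.3333
2027-03-01 to 2027-12-31: 10 months at 1.2% → £4,994,000 × 1.2% × 10/12 = £49,940.0000
Total = £58,263.3333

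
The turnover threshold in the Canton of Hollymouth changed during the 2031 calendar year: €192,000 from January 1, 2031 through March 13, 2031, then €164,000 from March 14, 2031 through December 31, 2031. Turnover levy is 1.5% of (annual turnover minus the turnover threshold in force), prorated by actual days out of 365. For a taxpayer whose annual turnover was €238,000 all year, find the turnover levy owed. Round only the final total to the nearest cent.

January 1 – March 13, 2031: 72 days, exemption €192,000 → (€238,000 − €192,000) × 1.5% × 72/365 = €136.1096
March 14 – December 31, 2031: 293 days, exemption €164,000 → (€238,000 − €164,000) × 1.5% × 293/365 = €891.0411
Total = €1,027.1507

€1,027.15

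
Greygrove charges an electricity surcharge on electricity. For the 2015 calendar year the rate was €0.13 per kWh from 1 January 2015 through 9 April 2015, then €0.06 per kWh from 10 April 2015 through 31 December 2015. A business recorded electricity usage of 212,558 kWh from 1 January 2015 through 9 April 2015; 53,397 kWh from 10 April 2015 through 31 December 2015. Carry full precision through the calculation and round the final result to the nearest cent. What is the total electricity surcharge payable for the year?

€30836.36

1 January – 9 April 2015: 212,558 kWh at €0.13/kWh → €27632.54
10 April – 31 December 2015: 53,397 kWh at €0.06/kWh → €3203.82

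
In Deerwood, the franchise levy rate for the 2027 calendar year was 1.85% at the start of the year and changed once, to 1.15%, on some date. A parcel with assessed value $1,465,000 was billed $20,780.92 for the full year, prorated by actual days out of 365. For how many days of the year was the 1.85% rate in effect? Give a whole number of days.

Let d = days at the first rate; then 365 − d days at the second rate.
$1,465,000 × [1.85%·d + 1.15%·(365−d)] / 365 = $20,780.92
Solving gives d = 140, so the new rate took effect on May 21, 2027.

140 days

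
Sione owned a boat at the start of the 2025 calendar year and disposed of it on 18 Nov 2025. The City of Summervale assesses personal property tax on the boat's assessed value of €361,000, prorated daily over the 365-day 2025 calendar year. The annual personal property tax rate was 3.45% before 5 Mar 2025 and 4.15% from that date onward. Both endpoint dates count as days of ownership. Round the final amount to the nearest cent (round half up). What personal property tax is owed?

€12,780.39

1 Jan – 4 Mar 2025: 63 days at 3.45% → €361,000 × 3.45% × 63/365 = €2,149.6808
5 Mar – 18 Nov 2025: 259 days at 4.15% → €361,000 × 4.15% × 259/365 = €10,630.7082
Total = €12,780.3890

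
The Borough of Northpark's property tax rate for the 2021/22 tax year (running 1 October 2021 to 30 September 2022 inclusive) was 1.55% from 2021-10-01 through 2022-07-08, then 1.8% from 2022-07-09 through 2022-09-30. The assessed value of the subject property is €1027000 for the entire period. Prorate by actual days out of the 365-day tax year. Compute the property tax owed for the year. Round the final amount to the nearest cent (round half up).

2021-10-01 to 2022-07-08: 281 days at 1.55% → €1027000 × 1.55% × 281/365 = €12255.0644
2022-07-09 to 2022-09-30: 84 days at 1.8% → €1027000 × 1.8% × 84/365 = €4254.3123
Total = €16509.3767

€16509.38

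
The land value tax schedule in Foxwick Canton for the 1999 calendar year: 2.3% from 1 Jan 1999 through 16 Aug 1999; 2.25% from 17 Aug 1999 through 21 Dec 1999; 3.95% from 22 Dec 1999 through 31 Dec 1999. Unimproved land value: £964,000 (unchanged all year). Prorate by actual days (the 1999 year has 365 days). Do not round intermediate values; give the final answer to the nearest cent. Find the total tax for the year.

1 Jan – 16 Aug 1999: 228 days at 2.3% → £964,000 × 2.3% × 228/365 = £13,849.9068
17 Aug – 21 Dec 1999: 127 days at 2.25% → £964,000 × 2.25% × 127/365 = £7,546.9315
22 Dec – 31 Dec 1999: 10 days at 3.95% → £964,000 × 3.95% × 10/365 = £1,043.2329
Total = £22,440.0712

£22,440.07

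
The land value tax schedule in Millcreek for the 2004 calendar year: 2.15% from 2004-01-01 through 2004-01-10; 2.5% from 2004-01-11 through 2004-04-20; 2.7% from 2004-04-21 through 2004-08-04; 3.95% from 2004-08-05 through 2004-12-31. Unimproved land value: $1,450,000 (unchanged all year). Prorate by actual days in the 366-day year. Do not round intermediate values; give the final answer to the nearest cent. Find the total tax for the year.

2004-01-01 to 2004-01-10: 10 days at 2.15% → $1,450,000 × 2.15% × 10/366 = $851.7760
2004-01-11 to 2004-04-20: 101 days at 2.5% → $1,450,000 × 2.5% × 101/366 = $10,003.4153
2004-04-21 to 2004-08-04: 106 days at 2.7% → $1,450,000 × 2.7% × 106/366 = $11,338.5246
2004-08-05 to 2004-12-31: 149 days at 3.95% → $1,450,000 × 3.95% × 149/366 = $23,316.8716
Total = $45,510.5874

$45,510.59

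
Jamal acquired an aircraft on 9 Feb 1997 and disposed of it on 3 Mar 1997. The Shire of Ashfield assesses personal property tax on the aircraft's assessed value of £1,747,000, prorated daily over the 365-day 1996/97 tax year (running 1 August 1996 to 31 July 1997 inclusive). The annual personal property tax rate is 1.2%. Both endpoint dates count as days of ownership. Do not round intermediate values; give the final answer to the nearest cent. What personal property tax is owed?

Days held (9 Feb – 3 Mar 1997): 23 out of 365
Tax = £1,747,000 × 1.2% × 23/365 = £1,321.0192

£1,321.02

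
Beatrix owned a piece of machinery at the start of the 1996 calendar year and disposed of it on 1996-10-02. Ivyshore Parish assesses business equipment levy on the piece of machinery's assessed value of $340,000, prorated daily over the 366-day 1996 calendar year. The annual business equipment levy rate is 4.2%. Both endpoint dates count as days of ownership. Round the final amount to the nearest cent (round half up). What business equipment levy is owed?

$10,768.52

Days held (1996-01-01 to 1996-10-02): 276 out of 366
Tax = $340,000 × 4.2% × 276/366 = $10,768.5246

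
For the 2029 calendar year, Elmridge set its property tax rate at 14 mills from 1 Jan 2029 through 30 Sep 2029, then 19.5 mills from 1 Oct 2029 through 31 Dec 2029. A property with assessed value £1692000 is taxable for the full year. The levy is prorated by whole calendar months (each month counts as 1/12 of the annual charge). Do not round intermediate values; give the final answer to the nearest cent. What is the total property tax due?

1 Jan – 30 Sep 2029: 9 months at 14 mills → £1692000 × 1.4% × 9/12 = £17766.0000
1 Oct – 31 Dec 2029: 3 months at 19.5 mills → £1692000 × 1.95% × 3/12 = £8248.5000
Total = £26014.5000

£26014.50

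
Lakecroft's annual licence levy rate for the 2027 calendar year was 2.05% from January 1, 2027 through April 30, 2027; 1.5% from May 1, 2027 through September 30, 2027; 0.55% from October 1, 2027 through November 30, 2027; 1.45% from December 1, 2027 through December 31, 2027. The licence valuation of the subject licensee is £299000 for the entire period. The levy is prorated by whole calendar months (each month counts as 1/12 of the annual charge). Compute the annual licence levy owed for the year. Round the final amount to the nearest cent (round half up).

January 1 – April 30, 2027: 4 months at 2.05% → £299000 × 2.05% × 4/12 = £2043.1667
May 1 – September 30, 2027: 5 months at 1.5% → £299000 × 1.5% × 5/12 = £1868.7500
October 1 – November 30, 2027: 2 months at 0.55% → £299000 × 0.55% × 2/12 = £274.0833
December 1 – December 31, 2027: 1 month at 1.45% → £299000 × 1.45% × 1/12 = £361.2917
Total = £4547.2917

£4547.29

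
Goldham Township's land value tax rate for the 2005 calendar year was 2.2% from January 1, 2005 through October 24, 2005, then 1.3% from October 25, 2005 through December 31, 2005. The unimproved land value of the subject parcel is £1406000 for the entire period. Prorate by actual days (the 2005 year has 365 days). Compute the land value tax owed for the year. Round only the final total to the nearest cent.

January 1 – October 24, 2005: 297 days at 2.2% → £1406000 × 2.2% × 297/365 = £25169.3260
October 25 – December 31, 2005: 68 days at 1.3% → £1406000 × 1.3% × 68/365 = £3405.2164
Total = £28574.5425

£28574.54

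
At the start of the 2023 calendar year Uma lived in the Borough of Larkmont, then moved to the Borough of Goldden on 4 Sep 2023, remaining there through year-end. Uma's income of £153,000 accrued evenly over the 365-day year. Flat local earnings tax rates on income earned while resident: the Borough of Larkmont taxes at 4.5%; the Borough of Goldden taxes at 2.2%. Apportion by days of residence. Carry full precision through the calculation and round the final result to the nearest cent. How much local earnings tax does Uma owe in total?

The Borough of Larkmont, 1 Jan – 3 Sep 2023: 246 days → £153,000 × 4.5% × 246/365 = £4,640.3014
The Borough of Goldden, 4 Sep – 31 Dec 2023: 119 days → £153,000 × 2.2% × 119/365 = £1,097.4082
Total = £5,737.7096

£5,737.71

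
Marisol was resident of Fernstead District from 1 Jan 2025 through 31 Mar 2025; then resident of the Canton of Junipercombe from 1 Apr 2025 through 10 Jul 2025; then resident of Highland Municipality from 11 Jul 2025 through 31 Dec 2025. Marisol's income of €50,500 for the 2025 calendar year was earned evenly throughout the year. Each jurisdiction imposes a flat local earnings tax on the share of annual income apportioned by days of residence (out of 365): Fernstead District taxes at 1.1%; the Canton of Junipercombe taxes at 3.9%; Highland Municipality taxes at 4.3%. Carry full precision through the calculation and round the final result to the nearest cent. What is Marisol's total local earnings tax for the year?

Fernstead District, 1 Jan – 31 Mar 2025: 90 days → €50,500 × 1.1% × 90/365 = €136.9726
The Canton of Junipercombe, 1 Apr – 10 Jul 2025: 101 days → €50,500 × 3.9% × 101/365 = €544.9849
Highland Municipality, 11 Jul – 31 Dec 2025: 174 days → €50,500 × 4.3% × 174/365 = €1,035.1808
Total = €1,717.1384

€1,717.14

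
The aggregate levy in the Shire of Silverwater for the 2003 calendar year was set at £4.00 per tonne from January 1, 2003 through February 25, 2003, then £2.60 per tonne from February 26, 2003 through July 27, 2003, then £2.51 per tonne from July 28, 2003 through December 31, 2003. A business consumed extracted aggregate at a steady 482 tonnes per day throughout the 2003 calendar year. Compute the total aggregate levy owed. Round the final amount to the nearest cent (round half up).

January 1 – February 25, 2003: 56 days × 482 tonnes/day = 26,992 tonnes at £4.00/tonne → £107,968.00
February 26 – July 27, 2003: 152 days × 482 tonnes/day = 73,264 tonnes at £2.60/tonne → £190,486.40
July 28 – December 31, 2003: 157 days × 482 tonnes/day = 75,674 tonnes at £2.51/tonne → £189,941.74

£488,396.14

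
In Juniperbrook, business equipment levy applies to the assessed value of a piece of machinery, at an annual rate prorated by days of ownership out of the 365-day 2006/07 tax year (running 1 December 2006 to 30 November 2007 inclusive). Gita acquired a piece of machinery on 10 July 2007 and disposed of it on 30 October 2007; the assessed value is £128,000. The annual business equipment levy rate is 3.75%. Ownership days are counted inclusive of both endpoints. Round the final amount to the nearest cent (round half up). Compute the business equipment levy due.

£1,486.03

Days held (10 July – 30 October 2007): 113 out of 365
Tax = £128,000 × 3.75% × 113/365 = £1,486.0274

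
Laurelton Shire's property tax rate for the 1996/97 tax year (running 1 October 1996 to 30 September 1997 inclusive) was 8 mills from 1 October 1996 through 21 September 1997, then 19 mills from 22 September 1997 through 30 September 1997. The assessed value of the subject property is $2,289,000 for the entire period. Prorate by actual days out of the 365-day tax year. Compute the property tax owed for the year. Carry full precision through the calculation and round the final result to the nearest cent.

1 October 1996 – 21 September 1997: 356 days at 8 mills → $2,289,000 × 0.8% × 356/365 = $17,860.4712
22 September – 30 September 1997: 9 days at 19 mills → $2,289,000 × 1.9% × 9/365 = $1,072.3808
Total = $18,932.8521

$18,932.85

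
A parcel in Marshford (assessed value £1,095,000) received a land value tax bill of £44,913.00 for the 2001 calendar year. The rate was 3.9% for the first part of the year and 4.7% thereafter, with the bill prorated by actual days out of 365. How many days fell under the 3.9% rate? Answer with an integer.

Let d = days at the first rate; then 365 − d days at the second rate.
£1,095,000 × [3.9%·d + 4.7%·(365−d)] / 365 = £44,913.00
Solving gives d = 273, so the new rate took effect on 1 Oct 2001.

273 days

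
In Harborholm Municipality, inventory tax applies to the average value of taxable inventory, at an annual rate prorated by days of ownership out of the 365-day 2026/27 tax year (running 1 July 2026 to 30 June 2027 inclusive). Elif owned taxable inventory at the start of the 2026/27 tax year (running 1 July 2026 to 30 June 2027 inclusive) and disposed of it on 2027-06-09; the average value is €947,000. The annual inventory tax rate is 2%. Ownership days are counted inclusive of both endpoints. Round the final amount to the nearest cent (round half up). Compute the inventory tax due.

€17,850.30

Days held (2026-07-01 to 2027-06-09): 344 out of 365
Tax = €947,000 × 2% × 344/365 = €17,850.3014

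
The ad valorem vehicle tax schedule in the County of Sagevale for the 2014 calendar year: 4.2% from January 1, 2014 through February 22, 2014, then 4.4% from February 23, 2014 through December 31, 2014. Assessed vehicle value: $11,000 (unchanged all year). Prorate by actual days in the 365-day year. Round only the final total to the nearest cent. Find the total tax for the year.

$480.81

January 1 – February 22, 2014: 53 days at 4.2% → $11,000 × 4.2% × 53/365 = $67.0849
February 23 – December 31, 2014: 312 days at 4.4% → $11,000 × 4.4% × 312/365 = $413.7205
Total = $480.8055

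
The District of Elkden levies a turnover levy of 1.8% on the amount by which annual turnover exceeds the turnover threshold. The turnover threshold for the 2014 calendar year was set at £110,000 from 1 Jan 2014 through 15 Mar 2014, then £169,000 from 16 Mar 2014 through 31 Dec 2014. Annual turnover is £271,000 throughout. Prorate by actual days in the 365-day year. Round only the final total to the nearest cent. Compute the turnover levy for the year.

1 Jan – 15 Mar 2014: 74 days, exemption £110,000 → (£271,000 − £110,000) × 1.8% × 74/365 = £587.5397
16 Mar – 31 Dec 2014: 291 days, exemption £169,000 → (£271,000 − £169,000) × 1.8% × 291/365 = £1,463.7699
Total = £2,051.3096

£2,051.31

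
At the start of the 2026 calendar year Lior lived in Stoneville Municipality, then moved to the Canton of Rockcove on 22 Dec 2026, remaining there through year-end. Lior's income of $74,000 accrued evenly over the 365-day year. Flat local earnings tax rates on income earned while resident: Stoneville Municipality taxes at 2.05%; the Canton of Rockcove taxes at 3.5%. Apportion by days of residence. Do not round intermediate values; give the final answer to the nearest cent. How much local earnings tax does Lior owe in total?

$1,546.40

Stoneville Municipality, 1 Jan – 21 Dec 2026: 355 days → $74,000 × 2.05% × 355/365 = $1,475.4384
The Canton of Rockcove, 22 Dec – 31 Dec 2026: 10 days → $74,000 × 3.5% × 10/365 = $70.9589
Total = $1,546.3973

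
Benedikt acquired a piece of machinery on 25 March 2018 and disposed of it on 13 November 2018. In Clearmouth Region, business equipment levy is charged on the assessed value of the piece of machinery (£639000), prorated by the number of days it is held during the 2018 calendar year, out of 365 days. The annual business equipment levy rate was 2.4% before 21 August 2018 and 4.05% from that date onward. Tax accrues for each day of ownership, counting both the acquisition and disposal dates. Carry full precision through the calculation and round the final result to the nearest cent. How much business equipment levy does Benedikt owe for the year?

25 March – 20 August 2018: 149 days at 2.4% → £639000 × 2.4% × 149/365 = £6260.4493
21 August – 13 November 2018: 85 days at 4.05% → £639000 × 4.05% × 85/365 = £6026.7329
Total = £12287.1822

£12287.18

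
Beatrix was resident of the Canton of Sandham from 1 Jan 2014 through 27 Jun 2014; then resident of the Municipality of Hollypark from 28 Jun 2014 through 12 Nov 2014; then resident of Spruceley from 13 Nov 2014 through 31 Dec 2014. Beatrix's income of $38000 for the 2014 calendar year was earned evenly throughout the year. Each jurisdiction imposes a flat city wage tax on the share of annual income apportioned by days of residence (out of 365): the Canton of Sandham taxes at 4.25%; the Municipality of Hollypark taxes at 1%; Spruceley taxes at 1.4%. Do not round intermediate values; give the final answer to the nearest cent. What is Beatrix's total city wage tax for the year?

$1002.68

The Canton of Sandham, 1 Jan – 27 Jun 2014: 178 days → $38000 × 4.25% × 178/365 = $787.5890
The Municipality of Hollypark, 28 Jun – 12 Nov 2014: 138 days → $38000 × 1% × 138/365 = $143.6712
Spruceley, 13 Nov – 31 Dec 2014: 49 days → $38000 × 1.4% × 49/365 = $71.4192
Total = $1002.6795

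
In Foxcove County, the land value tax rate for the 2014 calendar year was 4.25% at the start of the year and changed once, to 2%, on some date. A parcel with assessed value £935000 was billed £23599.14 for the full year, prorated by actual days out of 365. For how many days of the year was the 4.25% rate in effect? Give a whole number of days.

85 days

Let d = days at the first rate; then 365 − d days at the second rate.
£935000 × [4.25%·d + 2%·(365−d)] / 365 = £23599.14
Solving gives d = 85, so the new rate took effect on 27 Mar 2014.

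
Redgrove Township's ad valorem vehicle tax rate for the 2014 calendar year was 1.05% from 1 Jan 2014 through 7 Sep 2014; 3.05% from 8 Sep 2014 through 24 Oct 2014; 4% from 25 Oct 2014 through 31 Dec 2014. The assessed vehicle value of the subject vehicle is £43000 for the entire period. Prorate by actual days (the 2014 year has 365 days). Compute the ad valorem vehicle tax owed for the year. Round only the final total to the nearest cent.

£798.56

1 Jan – 7 Sep 2014: 250 days at 1.05% → £43000 × 1.05% × 250/365 = £309.2466
8 Sep – 24 Oct 2014: 47 days at 3.05% → £43000 × 3.05% × 47/365 = £168.8781
25 Oct – 31 Dec 2014: 68 days at 4% → £43000 × 4% × 68/365 = £320.4384
Total = £798.5630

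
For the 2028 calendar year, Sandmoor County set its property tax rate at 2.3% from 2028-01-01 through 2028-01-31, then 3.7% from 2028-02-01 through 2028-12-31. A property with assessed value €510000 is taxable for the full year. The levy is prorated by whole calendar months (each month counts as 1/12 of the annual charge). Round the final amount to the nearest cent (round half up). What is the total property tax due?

€18275.00

2028-01-01 to 2028-01-31: 1 month at 2.3% → €510000 × 2.3% × 1/12 = €977.5000
2028-02-01 to 2028-12-31: 11 months at 3.7% → €510000 × 3.7% × 11/12 = €17297.5000
Total = €18275.0000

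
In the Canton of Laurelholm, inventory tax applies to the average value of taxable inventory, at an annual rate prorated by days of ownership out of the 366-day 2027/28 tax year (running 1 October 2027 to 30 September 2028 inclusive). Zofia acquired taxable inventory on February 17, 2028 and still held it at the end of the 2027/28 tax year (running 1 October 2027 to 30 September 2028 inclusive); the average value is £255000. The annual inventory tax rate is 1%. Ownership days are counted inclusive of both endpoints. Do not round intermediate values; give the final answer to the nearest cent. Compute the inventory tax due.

£1581.56

Days held (February 17 – September 30, 2028): 227 out of 366
Tax = £255000 × 1% × 227/366 = £1581.5574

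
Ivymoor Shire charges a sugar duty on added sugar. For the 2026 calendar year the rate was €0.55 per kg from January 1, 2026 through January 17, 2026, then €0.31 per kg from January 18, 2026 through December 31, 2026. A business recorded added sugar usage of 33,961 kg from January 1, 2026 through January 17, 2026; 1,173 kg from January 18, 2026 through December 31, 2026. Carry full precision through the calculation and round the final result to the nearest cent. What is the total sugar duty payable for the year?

January 1 – January 17, 2026: 33,961 kg at €0.55/kg → €18,678.55
January 18 – December 31, 2026: 1,173 kg at €0.31/kg → €363.63

€19,042.18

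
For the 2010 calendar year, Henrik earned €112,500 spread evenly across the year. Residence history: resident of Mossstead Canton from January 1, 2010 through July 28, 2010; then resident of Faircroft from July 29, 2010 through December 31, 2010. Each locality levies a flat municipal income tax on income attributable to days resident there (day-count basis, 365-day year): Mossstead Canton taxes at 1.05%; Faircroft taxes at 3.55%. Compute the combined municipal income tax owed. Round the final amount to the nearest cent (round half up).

€2,383.30

Mossstead Canton, January 1 – July 28, 2010: 209 days → €112,500 × 1.05% × 209/365 = €676.3870
Faircroft, July 29 – December 31, 2010: 156 days → €112,500 × 3.55% × 156/365 = €1,706.9178
Total = €2,383.3048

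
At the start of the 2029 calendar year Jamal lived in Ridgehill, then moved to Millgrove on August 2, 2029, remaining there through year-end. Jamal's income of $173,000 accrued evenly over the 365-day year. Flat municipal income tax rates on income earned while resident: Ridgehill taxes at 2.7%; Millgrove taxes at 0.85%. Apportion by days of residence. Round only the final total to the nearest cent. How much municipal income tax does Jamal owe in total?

$3,338.19

Ridgehill, January 1 – August 1, 2029: 213 days → $173,000 × 2.7% × 213/365 = $2,725.8164
Millgrove, August 2 – December 31, 2029: 152 days → $173,000 × 0.85% × 152/365 = $612.3726
Total = $3,338.1890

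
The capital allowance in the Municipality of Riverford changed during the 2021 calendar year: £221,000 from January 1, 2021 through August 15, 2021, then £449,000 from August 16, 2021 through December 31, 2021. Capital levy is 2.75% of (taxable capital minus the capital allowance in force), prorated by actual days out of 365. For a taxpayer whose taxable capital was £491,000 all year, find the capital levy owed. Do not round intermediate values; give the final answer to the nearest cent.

£5,054.42

January 1 – August 15, 2021: 227 days, exemption £221,000 → (£491,000 − £221,000) × 2.75% × 227/365 = £4,617.7397
August 16 – December 31, 2021: 138 days, exemption £449,000 → (£491,000 − £449,000) × 2.75% × 138/365 = £436.6849
Total = £5,054.4247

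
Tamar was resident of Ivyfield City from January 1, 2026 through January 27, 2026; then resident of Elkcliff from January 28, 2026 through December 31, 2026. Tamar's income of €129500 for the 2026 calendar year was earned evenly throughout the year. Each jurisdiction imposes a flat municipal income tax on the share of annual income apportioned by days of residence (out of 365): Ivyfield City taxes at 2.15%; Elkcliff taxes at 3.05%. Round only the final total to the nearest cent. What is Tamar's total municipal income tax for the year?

€3863.53

Ivyfield City, January 1 – January 27, 2026: 27 days → €129500 × 2.15% × 27/365 = €205.9582
Elkcliff, January 28 – December 31, 2026: 338 days → €129500 × 3.05% × 338/365 = €3657.5767
Total = €3863.5349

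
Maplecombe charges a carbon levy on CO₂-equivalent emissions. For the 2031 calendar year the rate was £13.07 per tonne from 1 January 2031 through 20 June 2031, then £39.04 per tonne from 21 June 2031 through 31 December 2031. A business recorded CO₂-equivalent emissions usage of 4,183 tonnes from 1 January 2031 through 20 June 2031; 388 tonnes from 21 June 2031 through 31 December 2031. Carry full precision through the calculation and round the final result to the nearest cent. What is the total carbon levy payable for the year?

£69,819.33

1 January – 20 June 2031: 4,183 tonnes at £13.07/tonne → £54,671.81
21 June – 31 December 2031: 388 tonnes at £39.04/tonne → £15,147.52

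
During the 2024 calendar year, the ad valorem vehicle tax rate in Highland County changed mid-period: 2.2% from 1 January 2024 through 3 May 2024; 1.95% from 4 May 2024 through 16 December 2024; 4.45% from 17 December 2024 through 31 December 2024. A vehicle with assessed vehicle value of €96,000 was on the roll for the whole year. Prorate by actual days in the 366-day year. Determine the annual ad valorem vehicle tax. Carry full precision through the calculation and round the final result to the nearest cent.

€2,051.67

1 January – 3 May 2024: 124 days at 2.2% → €96,000 × 2.2% × 124/366 = €715.5410
4 May – 16 December 2024: 227 days at 1.95% → €96,000 × 1.95% × 227/366 = €1,161.0492
17 December – 31 December 2024: 15 days at 4.45% → €96,000 × 4.45% × 15/366 = €175.0820
Total = €2,051.6721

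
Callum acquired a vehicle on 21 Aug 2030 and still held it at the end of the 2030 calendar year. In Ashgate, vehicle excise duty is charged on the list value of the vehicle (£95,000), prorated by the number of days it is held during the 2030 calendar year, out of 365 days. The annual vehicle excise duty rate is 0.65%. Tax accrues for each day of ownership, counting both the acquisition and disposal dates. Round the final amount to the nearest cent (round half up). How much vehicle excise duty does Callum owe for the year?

Days held (21 Aug – 31 Dec 2030): 133 out of 365
Tax = £95,000 × 0.65% × 133/365 = £225.0068

£225.01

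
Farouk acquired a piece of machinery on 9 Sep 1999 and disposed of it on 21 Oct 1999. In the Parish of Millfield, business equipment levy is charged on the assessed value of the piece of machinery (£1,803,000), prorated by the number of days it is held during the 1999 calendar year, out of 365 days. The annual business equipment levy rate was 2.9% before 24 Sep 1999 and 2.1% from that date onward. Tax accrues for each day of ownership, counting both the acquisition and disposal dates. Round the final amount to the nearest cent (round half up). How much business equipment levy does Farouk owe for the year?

£5,053.34

9 Sep – 23 Sep 1999: 15 days at 2.9% → £1,803,000 × 2.9% × 15/365 = £2,148.7808
24 Sep – 21 Oct 1999: 28 days at 2.1% → £1,803,000 × 2.1% × 28/365 = £2,904.5589
Total = £5,053.3397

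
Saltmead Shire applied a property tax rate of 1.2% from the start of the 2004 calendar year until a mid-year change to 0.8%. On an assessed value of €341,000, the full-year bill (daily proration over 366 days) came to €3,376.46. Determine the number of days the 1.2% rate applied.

Let d = days at the first rate; then 366 − d days at the second rate.
€341,000 × [1.2%·d + 0.8%·(366−d)] / 366 = €3,376.46
Solving gives d = 174, so the new rate took effect on June 23, 2004.

174 days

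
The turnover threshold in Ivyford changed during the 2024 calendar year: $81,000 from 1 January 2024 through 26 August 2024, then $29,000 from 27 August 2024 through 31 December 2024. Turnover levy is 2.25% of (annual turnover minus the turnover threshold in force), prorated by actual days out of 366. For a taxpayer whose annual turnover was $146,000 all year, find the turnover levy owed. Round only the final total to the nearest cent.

$1,868.48

1 January – 26 August 2024: 239 days, exemption $81,000 → ($146,000 − $81,000) × 2.25% × 239/366 = $955.0205
27 August – 31 December 2024: 127 days, exemption $29,000 → ($146,000 − $29,000) × 2.25% × 127/366 = $913.4631
Total = $1,868.4836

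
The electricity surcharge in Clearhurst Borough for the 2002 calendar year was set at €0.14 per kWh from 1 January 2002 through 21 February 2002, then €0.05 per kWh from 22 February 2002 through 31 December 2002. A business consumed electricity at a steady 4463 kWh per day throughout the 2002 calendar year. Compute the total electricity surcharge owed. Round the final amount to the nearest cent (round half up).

1 January – 21 February 2002: 52 days × 4463 kWh/day = 232,076 kWh at €0.14/kWh → €32490.64
22 February – 31 December 2002: 313 days × 4463 kWh/day = 1,396,919 kWh at €0.05/kWh → €69845.95

€102336.59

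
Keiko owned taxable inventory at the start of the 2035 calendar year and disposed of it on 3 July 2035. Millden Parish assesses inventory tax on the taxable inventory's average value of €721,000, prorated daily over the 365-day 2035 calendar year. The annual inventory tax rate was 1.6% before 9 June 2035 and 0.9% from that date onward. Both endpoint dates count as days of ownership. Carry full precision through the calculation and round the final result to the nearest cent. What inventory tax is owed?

1 January – 8 June 2035: 159 days at 1.6% → €721,000 × 1.6% × 159/365 = €5,025.2712
9 June – 3 July 2035: 25 days at 0.9% → €721,000 × 0.9% × 25/365 = €444.4521
Total = €5,469.7233

€5,469.72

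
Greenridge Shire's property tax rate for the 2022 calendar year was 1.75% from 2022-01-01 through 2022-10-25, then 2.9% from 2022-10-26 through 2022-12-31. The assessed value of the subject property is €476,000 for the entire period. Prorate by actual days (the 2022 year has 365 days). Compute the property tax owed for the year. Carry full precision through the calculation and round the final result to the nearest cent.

€9,334.82

2022-01-01 to 2022-10-25: 298 days at 1.75% → €476,000 × 1.75% × 298/365 = €6,800.9315
2022-10-26 to 2022-12-31: 67 days at 2.9% → €476,000 × 2.9% × 67/365 = €2,533.8849
Total = €9,334.8164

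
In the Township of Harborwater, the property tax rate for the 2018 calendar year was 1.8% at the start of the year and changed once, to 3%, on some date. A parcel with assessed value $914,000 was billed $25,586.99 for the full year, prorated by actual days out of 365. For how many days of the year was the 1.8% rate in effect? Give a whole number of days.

Let d = days at the first rate; then 365 − d days at the second rate.
$914,000 × [1.8%·d + 3%·(365−d)] / 365 = $25,586.99
Solving gives d = 61, so the new rate took effect on 3 March 2018.

61 days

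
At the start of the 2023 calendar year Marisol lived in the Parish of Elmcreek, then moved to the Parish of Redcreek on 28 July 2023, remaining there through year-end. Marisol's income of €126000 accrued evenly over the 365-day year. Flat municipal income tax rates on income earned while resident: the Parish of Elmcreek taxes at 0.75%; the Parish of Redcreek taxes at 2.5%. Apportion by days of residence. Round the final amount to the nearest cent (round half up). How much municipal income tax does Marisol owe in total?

The Parish of Elmcreek, 1 January – 27 July 2023: 208 days → €126000 × 0.75% × 208/365 = €538.5205
The Parish of Redcreek, 28 July – 31 December 2023: 157 days → €126000 × 2.5% × 157/365 = €1354.9315
Total = €1893.4521

€1893.45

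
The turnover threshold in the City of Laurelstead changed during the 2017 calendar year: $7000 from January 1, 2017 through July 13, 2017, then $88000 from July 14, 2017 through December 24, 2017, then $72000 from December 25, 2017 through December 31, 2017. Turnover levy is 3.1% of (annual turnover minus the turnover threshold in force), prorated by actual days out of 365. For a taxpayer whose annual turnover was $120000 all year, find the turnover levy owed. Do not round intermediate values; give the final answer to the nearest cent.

January 1 – July 13, 2017: 194 days, exemption $7000 → ($120000 − $7000) × 3.1% × 194/365 = $1861.8685
July 14 – December 24, 2017: 164 days, exemption $88000 → ($120000 − $88000) × 3.1% × 164/365 = $445.7205
December 25 – December 31, 2017: 7 days, exemption $72000 → ($120000 − $72000) × 3.1% × 7/365 = $28.5370
Total = $2336.1260

$2336.13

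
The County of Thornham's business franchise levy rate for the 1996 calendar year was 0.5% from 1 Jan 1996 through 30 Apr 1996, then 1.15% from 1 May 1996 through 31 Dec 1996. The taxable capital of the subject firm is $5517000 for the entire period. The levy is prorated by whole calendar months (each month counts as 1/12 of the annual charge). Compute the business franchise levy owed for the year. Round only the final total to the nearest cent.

1 Jan – 30 Apr 1996: 4 months at 0.5% → $5517000 × 0.5% × 4/12 = $9195.0000
1 May – 31 Dec 1996: 8 months at 1.15% → $5517000 × 1.15% × 8/12 = $42297.0000
Total = $51492.0000

$51492.00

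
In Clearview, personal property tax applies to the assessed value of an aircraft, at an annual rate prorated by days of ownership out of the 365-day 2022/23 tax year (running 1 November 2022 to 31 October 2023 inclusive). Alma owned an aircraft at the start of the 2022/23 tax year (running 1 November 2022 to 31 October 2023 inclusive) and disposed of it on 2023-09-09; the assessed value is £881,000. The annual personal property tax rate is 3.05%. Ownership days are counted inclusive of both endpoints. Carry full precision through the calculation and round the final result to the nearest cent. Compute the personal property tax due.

£23,042.37

Days held (2022-11-01 to 2023-09-09): 313 out of 365
Tax = £881,000 × 3.05% × 313/365 = £23,042.3740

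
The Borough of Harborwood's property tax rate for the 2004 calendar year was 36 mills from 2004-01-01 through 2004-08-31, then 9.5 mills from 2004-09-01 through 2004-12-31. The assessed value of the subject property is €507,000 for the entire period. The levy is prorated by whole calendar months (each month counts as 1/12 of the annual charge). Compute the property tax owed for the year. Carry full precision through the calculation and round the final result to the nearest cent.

2004-01-01 to 2004-08-31: 8 months at 36 mills → €507,000 × 3.6% × 8/12 = €12,168.0000
2004-09-01 to 2004-12-31: 4 months at 9.5 mills → €507,000 × 0.95% × 4/12 = €1,605.5000
Total = €13,773.5000

€13,773.50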